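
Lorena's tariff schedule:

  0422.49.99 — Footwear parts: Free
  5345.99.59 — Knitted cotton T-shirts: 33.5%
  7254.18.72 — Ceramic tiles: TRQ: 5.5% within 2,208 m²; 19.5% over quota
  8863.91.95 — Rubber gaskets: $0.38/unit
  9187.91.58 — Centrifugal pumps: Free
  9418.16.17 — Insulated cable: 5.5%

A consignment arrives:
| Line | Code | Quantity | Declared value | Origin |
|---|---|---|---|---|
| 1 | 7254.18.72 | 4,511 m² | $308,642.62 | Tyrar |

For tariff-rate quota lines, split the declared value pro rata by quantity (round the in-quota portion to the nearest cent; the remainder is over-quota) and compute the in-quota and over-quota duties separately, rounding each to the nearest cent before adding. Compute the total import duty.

$39,035.32

Line 1 (7254.18.72, Tyrar, 4,511 m², $308,642.62):
Code 7254.18.72 is under a tariff-rate quota (threshold 2,208 m²). In-quota: 2,208 m² at 5.5%; over-quota: 2,303 m² at 19.5%.
Pro-rata value split: in-quota = $308,642.62 × 2,208/4,511 = $151,071.36; over-quota = $308,642.62 − $151,071.36 = $157,571.26.
In-quota duty = $151,071.36 × 5.5% = $8,308.92. Over-quota duty = $157,571.26 × 19.5% = $30,726.40.
Line duty = $8,308.92 + $30,726.40 = $39,035.32.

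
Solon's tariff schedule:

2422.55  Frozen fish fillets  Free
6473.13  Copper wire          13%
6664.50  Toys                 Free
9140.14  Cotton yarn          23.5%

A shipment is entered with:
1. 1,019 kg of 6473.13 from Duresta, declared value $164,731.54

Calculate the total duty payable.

Line 1 (6473.13, Duresta, 1,019 kg, $164,731.54):
Base rate for 6473.13 is 13%.
Duty = $164,731.54 × 13% = $21,415.10.

$21,415.10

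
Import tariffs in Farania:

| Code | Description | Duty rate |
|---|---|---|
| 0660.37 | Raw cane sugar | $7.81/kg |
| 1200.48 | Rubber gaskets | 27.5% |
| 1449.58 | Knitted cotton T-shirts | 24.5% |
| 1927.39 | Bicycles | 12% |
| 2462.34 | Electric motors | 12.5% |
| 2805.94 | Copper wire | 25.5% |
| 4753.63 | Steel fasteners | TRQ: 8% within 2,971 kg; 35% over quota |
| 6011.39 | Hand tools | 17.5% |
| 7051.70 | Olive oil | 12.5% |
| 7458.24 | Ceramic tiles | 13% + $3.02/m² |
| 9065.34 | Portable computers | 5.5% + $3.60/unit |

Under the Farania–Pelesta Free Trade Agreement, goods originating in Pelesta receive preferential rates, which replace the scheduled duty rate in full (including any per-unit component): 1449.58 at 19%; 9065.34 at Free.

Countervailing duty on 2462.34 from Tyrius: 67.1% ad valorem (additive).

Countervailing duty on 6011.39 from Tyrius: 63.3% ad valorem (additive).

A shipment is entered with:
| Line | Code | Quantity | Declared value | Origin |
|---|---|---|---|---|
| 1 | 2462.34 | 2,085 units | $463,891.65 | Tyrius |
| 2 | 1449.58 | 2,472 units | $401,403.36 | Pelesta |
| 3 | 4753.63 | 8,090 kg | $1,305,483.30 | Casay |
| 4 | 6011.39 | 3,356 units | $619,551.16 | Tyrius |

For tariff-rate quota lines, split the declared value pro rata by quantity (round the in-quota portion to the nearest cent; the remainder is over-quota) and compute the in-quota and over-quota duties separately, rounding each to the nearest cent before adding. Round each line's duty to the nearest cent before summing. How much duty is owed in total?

$1,273,594.71

Line 1 (2462.34, Tyrius, 2,085 units, $463,891.65):
Base rate for 2462.34 is 12.5%.
Additional duty on 2462.34 from Tyrius: +67.1%. Applied ad valorem rate: 12.5% + 67.1% = 79.6%.
Duty = $463,891.65 × 79.6% = $369,257.75.
Line 2 (1449.58, Pelesta, 2,472 units, $401,403.36):
Base rate for 1449.58 is 24.5%.
Origin Pelesta qualifies under the Farania–Pelesta agreement and 1449.58 is covered: preferential rate 19% applies instead.
Duty = $401,403.36 × 19% = $76,266.64.
Line 3 (4753.63, Casay, 8,090 kg, $1,305,483.30):
Code 4753.63 is under a tariff-rate quota (threshold 2,971 kg). In-quota: 2,971 kg at 8%; over-quota: 5,119 kg at 35%.
Pro-rata value split: in-quota = $1,305,483.30 × 2,971/8,090 = $479,430.27; over-quota = $1,305,483.30 − $479,430.27 = $826,053.03.
In-quota duty = $479,430.27 × 8% = $38,354.42. Over-quota duty = $826,053.03 × 35% = $289,118.56.
Line duty = $38,354.42 + $289,118.56 = $327,472.98.
Line 4 (6011.39, Tyrius, 3,356 units, $619,551.16):
Base rate for 6011.39 is 17.5%.
Additional duty on 6011.39 from Tyrius: +63.3%. Applied ad valorem rate: 17.5% + 63.3% = 80.8%.
Duty = $619,551.16 × 80.8% = $500,597.34.
Total = $369,257.75 + $76,266.64 + $327,472.98 + $500,597.34 = $1,273,594.71.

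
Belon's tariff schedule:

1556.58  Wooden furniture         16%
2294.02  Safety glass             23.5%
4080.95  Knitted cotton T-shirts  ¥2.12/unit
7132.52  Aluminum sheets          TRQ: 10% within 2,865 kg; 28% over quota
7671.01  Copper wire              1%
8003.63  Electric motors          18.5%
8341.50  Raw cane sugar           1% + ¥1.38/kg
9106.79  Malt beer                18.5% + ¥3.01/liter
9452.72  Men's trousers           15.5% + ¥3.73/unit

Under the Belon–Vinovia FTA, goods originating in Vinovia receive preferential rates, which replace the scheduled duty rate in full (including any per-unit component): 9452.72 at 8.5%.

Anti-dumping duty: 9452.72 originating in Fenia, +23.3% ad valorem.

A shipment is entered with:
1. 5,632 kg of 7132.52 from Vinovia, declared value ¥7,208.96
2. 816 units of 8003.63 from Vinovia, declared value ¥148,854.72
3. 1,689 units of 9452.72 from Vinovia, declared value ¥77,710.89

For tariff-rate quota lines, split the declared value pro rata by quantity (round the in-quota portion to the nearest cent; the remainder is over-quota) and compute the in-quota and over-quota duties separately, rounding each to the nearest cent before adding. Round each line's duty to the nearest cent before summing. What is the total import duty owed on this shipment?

Line 1 (7132.52, Vinovia, 5,632 kg, ¥7,208.96):
Code 7132.52 is under a tariff-rate quota (threshold 2,865 kg). In-quota: 2,865 kg at 10%; over-quota: 2,767 kg at 28%.
Pro-rata value split: in-quota = ¥7,208.96 × 2,865/5,632 = ¥3,667.20; over-quota = ¥7,208.96 − ¥3,667.20 = ¥3,541.76.
In-quota duty = ¥3,667.20 × 10% = ¥366.72. Over-quota duty = ¥3,541.76 × 28% = ¥991.69.
Line duty = ¥366.72 + ¥991.69 = ¥1,358.41.
Line 2 (8003.63, Vinovia, 816 units, ¥148,854.72):
Base rate for 8003.63 is 18.5%.
Origin Vinovia is the FTA partner but 8003.63 is not on the preference list; base rate stands.
Duty = ¥148,854.72 × 18.5% = ¥27,538.12.
Line 3 (9452.72, Vinovia, 1,689 units, ¥77,710.89):
Base rate for 9452.72 is 15.5% + ¥3.73/unit.
Origin Vinovia qualifies under the Belon–Vinovia agreement and 9452.72 is covered: preferential rate 8.5% applies instead.
The additional-duty order on 9452.72 targets Fenia, not Vinovia; it does not apply.
Duty = ¥77,710.89 × 8.5% = ¥6,605.43.
Total = ¥1,358.41 + ¥27,538.12 + ¥6,605.43 = ¥35,501.96.

¥35,501.96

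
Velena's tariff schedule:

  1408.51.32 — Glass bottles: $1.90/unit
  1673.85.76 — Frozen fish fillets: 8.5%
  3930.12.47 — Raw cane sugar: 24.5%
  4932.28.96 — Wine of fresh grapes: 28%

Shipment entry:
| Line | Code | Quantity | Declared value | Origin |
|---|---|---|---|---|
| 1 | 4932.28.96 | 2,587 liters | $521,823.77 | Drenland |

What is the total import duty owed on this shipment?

Line 1 (4932.28.96, Drenland, 2,587 liters, $521,823.77):
Base rate for 4932.28.96 is 28%.
Duty = $521,823.77 × 28% = $146,110.66.

$146,110.66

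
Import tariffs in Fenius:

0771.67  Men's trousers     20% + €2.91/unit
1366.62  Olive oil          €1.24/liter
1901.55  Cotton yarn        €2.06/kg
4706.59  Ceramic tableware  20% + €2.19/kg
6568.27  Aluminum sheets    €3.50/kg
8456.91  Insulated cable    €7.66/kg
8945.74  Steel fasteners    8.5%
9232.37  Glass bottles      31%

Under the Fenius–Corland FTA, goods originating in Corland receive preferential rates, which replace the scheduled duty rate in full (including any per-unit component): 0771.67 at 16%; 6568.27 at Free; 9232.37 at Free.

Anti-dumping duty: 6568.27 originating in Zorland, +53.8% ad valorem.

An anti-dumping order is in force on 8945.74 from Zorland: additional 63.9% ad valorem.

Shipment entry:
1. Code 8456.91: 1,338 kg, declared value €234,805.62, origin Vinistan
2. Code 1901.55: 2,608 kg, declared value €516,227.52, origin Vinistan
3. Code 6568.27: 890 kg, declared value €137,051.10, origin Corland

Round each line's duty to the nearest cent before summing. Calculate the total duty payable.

€15,621.56

Line 1 (8456.91, Vinistan, 1,338 kg, €234,805.62):
Base rate for 8456.91 is €7.66/kg.
Duty = 1,338 × €7.66 = €10,249.08.
Line 2 (1901.55, Vinistan, 2,608 kg, €516,227.52):
Base rate for 1901.55 is €2.06/kg.
Duty = 2,608 × €2.06 = €5,372.48.
Line 3 (6568.27, Corland, 890 kg, €137,051.10):
Base rate for 6568.27 is €3.50/kg.
Origin Corland qualifies under the Fenius–Corland agreement and 6568.27 is covered: preferential rate Free applies instead.
The additional-duty order on 6568.27 targets Zorland, not Corland; it does not apply.
Duty = €137,051.10 × 0% = €0.00.
Total = €10,249.08 + €5,372.48 + €0.00 = €15,621.56.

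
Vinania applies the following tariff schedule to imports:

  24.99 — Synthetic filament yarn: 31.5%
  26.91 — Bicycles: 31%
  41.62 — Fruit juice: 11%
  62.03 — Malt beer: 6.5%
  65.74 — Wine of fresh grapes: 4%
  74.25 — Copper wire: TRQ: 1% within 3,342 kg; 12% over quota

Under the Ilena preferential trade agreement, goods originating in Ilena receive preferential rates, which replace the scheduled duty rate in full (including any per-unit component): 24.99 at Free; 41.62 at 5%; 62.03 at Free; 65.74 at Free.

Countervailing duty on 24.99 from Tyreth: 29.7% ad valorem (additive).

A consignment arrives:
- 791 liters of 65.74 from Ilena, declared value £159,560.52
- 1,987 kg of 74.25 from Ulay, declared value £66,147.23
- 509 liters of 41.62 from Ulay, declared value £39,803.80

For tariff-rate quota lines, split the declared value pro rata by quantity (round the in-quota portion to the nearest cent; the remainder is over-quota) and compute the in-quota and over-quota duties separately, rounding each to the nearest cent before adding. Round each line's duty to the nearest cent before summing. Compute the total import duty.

Line 1 (65.74, Ilena, 791 liters, £159,560.52):
Base rate for 65.74 is 4%.
Origin Ilena qualifies under the Vinania–Ilena agreement and 65.74 is covered: preferential rate Free applies instead.
Duty = £159,560.52 × 0% = £0.00.
Line 2 (74.25, Ulay, 1,987 kg, £66,147.23):
Code 74.25 is under a tariff-rate quota (threshold 3,342 kg). Quantity 1,987 kg is within the quota, so the in-quota rate 1% applies to the full value.
Duty = £66,147.23 × 1% = £661.47.
Line 3 (41.62, Ulay, 509 liters, £39,803.80):
Base rate for 41.62 is 11%.
41.62 has an FTA preferential rate, but origin Ulay is not Ilena; base rate stands.
Duty = £39,803.80 × 11% = £4,378.42.
Total = £0.00 + £661.47 + £4,378.42 = £5,039.89.

£5,039.89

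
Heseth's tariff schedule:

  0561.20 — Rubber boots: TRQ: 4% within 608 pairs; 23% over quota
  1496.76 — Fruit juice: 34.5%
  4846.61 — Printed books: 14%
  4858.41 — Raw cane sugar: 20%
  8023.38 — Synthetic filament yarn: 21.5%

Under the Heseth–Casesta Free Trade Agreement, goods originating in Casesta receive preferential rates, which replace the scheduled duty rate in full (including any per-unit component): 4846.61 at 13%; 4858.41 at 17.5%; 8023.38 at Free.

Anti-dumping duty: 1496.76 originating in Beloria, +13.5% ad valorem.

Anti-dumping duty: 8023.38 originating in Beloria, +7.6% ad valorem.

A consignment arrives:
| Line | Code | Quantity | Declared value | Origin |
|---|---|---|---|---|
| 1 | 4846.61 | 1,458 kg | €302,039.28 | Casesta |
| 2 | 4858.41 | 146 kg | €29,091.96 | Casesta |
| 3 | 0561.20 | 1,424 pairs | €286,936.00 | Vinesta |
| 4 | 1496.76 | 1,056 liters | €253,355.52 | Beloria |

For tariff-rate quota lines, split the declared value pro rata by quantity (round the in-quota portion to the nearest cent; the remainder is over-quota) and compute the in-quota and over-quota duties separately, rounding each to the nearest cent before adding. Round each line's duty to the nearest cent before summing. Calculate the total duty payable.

Line 1 (4846.61, Casesta, 1,458 kg, €302,039.28):
Base rate for 4846.61 is 14%.
Origin Casesta qualifies under the Heseth–Casesta agreement and 4846.61 is covered: preferential rate 13% applies instead.
Duty = €302,039.28 × 13% = €39,265.11.
Line 2 (4858.41, Casesta, 146 kg, €29,091.96):
Base rate for 4858.41 is 20%.
Origin Casesta qualifies under the Heseth–Casesta agreement and 4858.41 is covered: preferential rate 17.5% applies instead.
Duty = €29,091.96 × 17.5% = €5,091.09.
Line 3 (0561.20, Vinesta, 1,424 pairs, €286,936.00):
Code 0561.20 is under a tariff-rate quota (threshold 608 pairs). In-quota: 608 pairs at 4%; over-quota: 816 pairs at 23%.
Pro-rata value split: in-quota = €286,936.00 × 608/1,424 = €122,512.00; over-quota = €286,936.00 − €122,512.00 = €164,424.00.
In-quota duty = €122,512.00 × 4% = €4,900.48. Over-quota duty = €164,424.00 × 23% = €37,817.52.
Line duty = €4,900.48 + €37,817.52 = €42,718.00.
Line 4 (1496.76, Beloria, 1,056 liters, €253,355.52):
Base rate for 1496.76 is 34.5%.
Additional duty on 1496.76 from Beloria: +13.5%. Applied ad valorem rate: 34.5% + 13.5% = 48%.
Duty = €253,355.52 × 48% = €121,610.65.
Total = €39,265.11 + €5,091.09 + €42,718.00 + €121,610.65 = €208,684.85.

€208,684.85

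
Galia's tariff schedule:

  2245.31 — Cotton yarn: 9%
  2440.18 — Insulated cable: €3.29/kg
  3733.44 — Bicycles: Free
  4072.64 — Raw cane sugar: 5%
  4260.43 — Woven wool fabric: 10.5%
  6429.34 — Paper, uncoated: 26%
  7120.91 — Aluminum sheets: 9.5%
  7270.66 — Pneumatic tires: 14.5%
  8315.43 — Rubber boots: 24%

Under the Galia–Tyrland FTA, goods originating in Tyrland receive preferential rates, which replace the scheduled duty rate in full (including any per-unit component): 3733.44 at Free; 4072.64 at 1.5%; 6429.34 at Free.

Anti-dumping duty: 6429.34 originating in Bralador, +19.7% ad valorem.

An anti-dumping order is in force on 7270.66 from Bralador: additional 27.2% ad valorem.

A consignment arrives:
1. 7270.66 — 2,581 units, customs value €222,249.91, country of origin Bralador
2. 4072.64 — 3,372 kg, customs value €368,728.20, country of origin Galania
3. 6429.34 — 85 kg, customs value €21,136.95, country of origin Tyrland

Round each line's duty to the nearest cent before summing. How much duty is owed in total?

€111,114.62

Line 1 (7270.66, Bralador, 2,581 units, €222,249.91):
Base rate for 7270.66 is 14.5%.
Additional duty on 7270.66 from Bralador: +27.2%. Applied ad valorem rate: 14.5% + 27.2% = 41.7%.
Duty = €222,249.91 × 41.7% = €92,678.21.
Line 2 (4072.64, Galania, 3,372 kg, €368,728.20):
Base rate for 4072.64 is 5%.
4072.64 has an FTA preferential rate, but origin Galania is not Tyrland; base rate stands.
Duty = €368,728.20 × 5% = €18,436.41.
Line 3 (6429.34, Tyrland, 85 kg, €21,136.95):
Base rate for 6429.34 is 26%.
Origin Tyrland qualifies under the Galia–Tyrland agreement and 6429.34 is covered: preferential rate Free applies instead.
The additional-duty order on 6429.34 targets Bralador, not Tyrland; it does not apply.
Duty = €21,136.95 × 0% = €0.00.
Total = €92,678.21 + €18,436.41 + €0.00 = €111,114.62.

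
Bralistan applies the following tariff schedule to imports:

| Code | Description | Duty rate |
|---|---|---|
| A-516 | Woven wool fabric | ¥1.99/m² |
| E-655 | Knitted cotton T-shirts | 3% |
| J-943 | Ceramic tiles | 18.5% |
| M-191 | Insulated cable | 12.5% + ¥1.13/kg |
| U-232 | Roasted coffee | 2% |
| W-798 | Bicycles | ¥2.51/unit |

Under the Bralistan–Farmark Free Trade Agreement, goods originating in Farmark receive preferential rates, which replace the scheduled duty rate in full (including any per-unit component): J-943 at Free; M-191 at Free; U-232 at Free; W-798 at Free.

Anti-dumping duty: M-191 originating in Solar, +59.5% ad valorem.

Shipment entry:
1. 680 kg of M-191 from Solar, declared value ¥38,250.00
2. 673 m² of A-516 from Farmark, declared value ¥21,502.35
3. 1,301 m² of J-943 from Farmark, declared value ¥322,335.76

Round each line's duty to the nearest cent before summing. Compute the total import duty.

Line 1 (M-191, Solar, 680 kg, ¥38,250.00):
Base rate for M-191 is 12.5% + ¥1.13/kg.
M-191 has an FTA preferential rate, but origin Solar is not Farmark; base rate stands.
Additional duty on M-191 from Solar: +59.5%. Applied ad valorem rate: 12.5% + 59.5% = 72%.
Duty = ¥38,250.00 × 72% + 680 × ¥1.13 = ¥28,308.40.
Line 2 (A-516, Farmark, 673 m², ¥21,502.35):
Base rate for A-516 is ¥1.99/m².
Origin Farmark is the FTA partner but A-516 is not on the preference list; base rate stands.
Duty = 673 × ¥1.99 = ¥1,339.27.
Line 3 (J-943, Farmark, 1,301 m², ¥322,335.76):
Base rate for J-943 is 18.5%.
Origin Farmark qualifies under the Bralistan–Farmark agreement and J-943 is covered: preferential rate Free applies instead.
Duty = ¥322,335.76 × 0% = ¥0.00.
Total = ¥28,308.40 + ¥1,339.27 + ¥0.00 = ¥29,647.67.

¥29,647.67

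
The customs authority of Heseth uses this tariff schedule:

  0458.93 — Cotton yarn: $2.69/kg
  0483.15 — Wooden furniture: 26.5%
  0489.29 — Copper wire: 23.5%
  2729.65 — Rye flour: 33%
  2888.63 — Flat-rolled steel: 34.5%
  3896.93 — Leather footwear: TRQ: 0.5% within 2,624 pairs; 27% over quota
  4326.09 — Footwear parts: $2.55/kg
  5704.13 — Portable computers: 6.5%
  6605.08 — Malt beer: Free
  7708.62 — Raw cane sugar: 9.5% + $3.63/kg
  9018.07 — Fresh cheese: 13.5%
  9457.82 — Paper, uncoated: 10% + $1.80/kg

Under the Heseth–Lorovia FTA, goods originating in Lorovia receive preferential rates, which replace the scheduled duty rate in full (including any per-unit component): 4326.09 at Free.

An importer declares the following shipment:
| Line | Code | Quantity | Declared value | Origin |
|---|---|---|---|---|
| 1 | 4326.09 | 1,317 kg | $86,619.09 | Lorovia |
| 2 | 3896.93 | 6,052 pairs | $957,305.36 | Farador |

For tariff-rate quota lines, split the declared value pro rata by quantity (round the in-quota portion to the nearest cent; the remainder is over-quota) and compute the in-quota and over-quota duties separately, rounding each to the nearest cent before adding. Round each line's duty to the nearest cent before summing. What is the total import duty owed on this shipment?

$148,480.40

Line 1 (4326.09, Lorovia, 1,317 kg, $86,619.09):
Base rate for 4326.09 is $2.55/kg.
Origin Lorovia qualifies under the Heseth–Lorovia agreement and 4326.09 is covered: preferential rate Free applies instead.
Duty = $86,619.09 × 0% = $0.00.
Line 2 (3896.93, Farador, 6,052 pairs, $957,305.36):
Code 3896.93 is under a tariff-rate quota (threshold 2,624 pairs). In-quota: 2,624 pairs at 0.5%; over-quota: 3,428 pairs at 27%.
Pro-rata value split: in-quota = $957,305.36 × 2,624/6,052 = $415,064.32; over-quota = $957,305.36 − $415,064.32 = $542,241.04.
In-quota duty = $415,064.32 × 0.5% = $2,075.32. Over-quota duty = $542,241.04 × 27% = $146,405.08.
Line duty = $2,075.32 + $146,405.08 = $148,480.40.
Total = $0.00 + $148,480.40 = $148,480.40.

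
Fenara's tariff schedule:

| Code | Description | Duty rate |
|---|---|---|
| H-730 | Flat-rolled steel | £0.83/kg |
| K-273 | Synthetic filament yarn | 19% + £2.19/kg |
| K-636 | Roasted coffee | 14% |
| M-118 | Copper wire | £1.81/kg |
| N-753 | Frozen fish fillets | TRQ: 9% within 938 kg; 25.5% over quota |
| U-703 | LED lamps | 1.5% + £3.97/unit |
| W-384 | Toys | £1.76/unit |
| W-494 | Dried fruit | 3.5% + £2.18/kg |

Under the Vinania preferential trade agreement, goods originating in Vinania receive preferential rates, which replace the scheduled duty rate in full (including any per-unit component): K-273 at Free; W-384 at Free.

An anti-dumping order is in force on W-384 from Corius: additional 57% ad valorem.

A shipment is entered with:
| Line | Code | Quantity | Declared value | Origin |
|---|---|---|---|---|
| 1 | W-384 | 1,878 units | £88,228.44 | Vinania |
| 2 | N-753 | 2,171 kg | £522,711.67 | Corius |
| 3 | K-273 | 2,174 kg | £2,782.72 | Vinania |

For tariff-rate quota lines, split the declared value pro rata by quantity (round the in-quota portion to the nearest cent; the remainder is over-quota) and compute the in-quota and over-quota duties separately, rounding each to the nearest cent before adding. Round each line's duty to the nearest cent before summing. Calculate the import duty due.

Line 1 (W-384, Vinania, 1,878 units, £88,228.44):
Base rate for W-384 is £1.76/unit.
Origin Vinania qualifies under the Fenara–Vinania agreement and W-384 is covered: preferential rate Free applies instead.
The additional-duty order on W-384 targets Corius, not Vinania; it does not apply.
Duty = £88,228.44 × 0% = £0.00.
Line 2 (N-753, Corius, 2,171 kg, £522,711.67):
Code N-753 is under a tariff-rate quota (threshold 938 kg). In-quota: 938 kg at 9%; over-quota: 1,233 kg at 25.5%.
Pro-rata value split: in-quota = £522,711.67 × 938/2,171 = £225,842.26; over-quota = £522,711.67 − £225,842.26 = £296,869.41.
In-quota duty = £225,842.26 × 9% = £20,325.80. Over-quota duty = £296,869.41 × 25.5% = £75,701.70.
Line duty = £20,325.80 + £75,701.70 = £96,027.50.
Line 3 (K-273, Vinania, 2,174 kg, £2,782.72):
Base rate for K-273 is 19% + £2.19/kg.
Origin Vinania qualifies under the Fenara–Vinania agreement and K-273 is covered: preferential rate Free applies instead.
Duty = £2,782.72 × 0% = £0.00.
Total = £0.00 + £96,027.50 + £0.00 = £96,027.50.

£96,027.50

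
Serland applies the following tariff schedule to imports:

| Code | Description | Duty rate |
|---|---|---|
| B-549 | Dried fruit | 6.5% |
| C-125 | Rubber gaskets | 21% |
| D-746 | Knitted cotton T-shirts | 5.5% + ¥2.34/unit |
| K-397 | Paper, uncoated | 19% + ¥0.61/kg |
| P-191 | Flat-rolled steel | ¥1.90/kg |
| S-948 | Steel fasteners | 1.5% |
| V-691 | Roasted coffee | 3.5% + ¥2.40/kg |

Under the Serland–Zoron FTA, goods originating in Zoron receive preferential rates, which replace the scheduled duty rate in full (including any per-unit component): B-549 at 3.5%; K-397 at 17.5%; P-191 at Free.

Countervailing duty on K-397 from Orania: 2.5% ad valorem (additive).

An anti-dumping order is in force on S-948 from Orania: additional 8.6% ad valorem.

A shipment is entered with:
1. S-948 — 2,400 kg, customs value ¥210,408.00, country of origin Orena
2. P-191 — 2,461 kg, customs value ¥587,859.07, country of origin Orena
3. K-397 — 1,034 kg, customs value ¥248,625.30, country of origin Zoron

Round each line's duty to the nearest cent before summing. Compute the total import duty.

¥51,341.45

Line 1 (S-948, Orena, 2,400 kg, ¥210,408.00):
Base rate for S-948 is 1.5%.
The additional-duty order on S-948 targets Orania, not Orena; it does not apply.
Duty = ¥210,408.00 × 1.5% = ¥3,156.12.
Line 2 (P-191, Orena, 2,461 kg, ¥587,859.07):
Base rate for P-191 is ¥1.90/kg.
P-191 has an FTA preferential rate, but origin Orena is not Zoron; base rate stands.
Duty = 2,461 × ¥1.90 = ¥4,675.90.
Line 3 (K-397, Zoron, 1,034 kg, ¥248,625.30):
Base rate for K-397 is 19% + ¥0.61/kg.
Origin Zoron qualifies under the Serland–Zoron agreement and K-397 is covered: preferential rate 17.5% applies instead.
The additional-duty order on K-397 targets Orania, not Zoron; it does not apply.
Duty = ¥248,625.30 × 17.5% = ¥43,509.43.
Total = ¥3,156.12 + ¥4,675.90 + ¥43,509.43 = ¥51,341.45.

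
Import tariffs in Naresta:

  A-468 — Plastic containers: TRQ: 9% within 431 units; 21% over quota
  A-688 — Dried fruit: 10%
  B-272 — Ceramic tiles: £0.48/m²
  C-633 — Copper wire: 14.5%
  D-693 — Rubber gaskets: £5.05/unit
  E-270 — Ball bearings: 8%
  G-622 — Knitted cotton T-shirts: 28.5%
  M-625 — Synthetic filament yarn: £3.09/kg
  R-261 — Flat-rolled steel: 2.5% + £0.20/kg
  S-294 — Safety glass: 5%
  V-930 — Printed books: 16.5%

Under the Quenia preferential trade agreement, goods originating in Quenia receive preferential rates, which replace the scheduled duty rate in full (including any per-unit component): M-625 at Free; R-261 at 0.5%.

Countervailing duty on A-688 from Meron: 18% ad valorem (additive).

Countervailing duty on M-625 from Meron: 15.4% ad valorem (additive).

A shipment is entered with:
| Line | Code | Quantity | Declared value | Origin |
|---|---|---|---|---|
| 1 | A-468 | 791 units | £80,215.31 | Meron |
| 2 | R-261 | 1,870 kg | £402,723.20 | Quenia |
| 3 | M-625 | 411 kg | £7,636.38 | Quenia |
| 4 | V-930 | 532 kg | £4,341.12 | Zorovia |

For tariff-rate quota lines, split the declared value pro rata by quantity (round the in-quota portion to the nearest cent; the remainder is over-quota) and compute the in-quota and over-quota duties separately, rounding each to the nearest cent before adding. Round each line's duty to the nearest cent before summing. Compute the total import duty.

£14,330.19

Line 1 (A-468, Meron, 791 units, £80,215.31):
Code A-468 is under a tariff-rate quota (threshold 431 units). In-quota: 431 units at 9%; over-quota: 360 units at 21%.
Pro-rata value split: in-quota = £80,215.31 × 431/791 = £43,707.71; over-quota = £80,215.31 − £43,707.71 = £36,507.60.
In-quota duty = £43,707.71 × 9% = £3,933.69. Over-quota duty = £36,507.60 × 21% = £7,666.60.
Line duty = £3,933.69 + £7,666.60 = £11,600.29.
Line 2 (R-261, Quenia, 1,870 kg, £402,723.20):
Base rate for R-261 is 2.5% + £0.20/kg.
Origin Quenia qualifies under the Naresta–Quenia agreement and R-261 is covered: preferential rate 0.5% applies instead.
Duty = £402,723.20 × 0.5% = £2,013.62.
Line 3 (M-625, Quenia, 411 kg, £7,636.38):
Base rate for M-625 is £3.09/kg.
Origin Quenia qualifies under the Naresta–Quenia agreement and M-625 is covered: preferential rate Free applies instead.
The additional-duty order on M-625 targets Meron, not Quenia; it does not apply.
Duty = £7,636.38 × 0% = £0.00.
Line 4 (V-930, Zorovia, 532 kg, £4,341.12):
Base rate for V-930 is 16.5%.
Duty = £4,341.12 × 16.5% = £716.28.
Total = £11,600.29 + £2,013.62 + £0.00 + £716.28 = £14,330.19.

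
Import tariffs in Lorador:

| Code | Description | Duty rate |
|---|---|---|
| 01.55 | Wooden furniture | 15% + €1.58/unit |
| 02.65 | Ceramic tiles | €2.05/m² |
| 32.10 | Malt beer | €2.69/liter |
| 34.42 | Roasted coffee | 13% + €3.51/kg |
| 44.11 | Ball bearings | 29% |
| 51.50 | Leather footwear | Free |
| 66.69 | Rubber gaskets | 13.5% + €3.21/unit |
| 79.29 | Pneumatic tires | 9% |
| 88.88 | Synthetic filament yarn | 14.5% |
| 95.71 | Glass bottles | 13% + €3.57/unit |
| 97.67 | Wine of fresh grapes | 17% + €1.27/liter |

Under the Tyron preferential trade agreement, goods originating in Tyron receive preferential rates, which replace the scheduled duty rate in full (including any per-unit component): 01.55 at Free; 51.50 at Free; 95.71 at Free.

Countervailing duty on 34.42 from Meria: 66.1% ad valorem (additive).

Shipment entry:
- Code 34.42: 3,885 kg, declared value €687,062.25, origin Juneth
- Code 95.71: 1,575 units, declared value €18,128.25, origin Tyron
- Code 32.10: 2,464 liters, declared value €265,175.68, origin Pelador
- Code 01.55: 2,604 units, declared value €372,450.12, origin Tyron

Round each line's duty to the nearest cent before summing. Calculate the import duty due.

Line 1 (34.42, Juneth, 3,885 kg, €687,062.25):
Base rate for 34.42 is 13% + €3.51/kg.
The additional-duty order on 34.42 targets Meria, not Juneth; it does not apply.
Duty = €687,062.25 × 13% + 3,885 × €3.51 = €102,954.44.
Line 2 (95.71, Tyron, 1,575 units, €18,128.25):
Base rate for 95.71 is 13% + €3.57/unit.
Origin Tyron qualifies under the Lorador–Tyron agreement and 95.71 is covered: preferential rate Free applies instead.
Duty = €18,128.25 × 0% = €0.00.
Line 3 (32.10, Pelador, 2,464 liters, €265,175.68):
Base rate for 32.10 is €2.69/liter.
Duty = 2,464 × €2.69 = €6,628.16.
Line 4 (01.55, Tyron, 2,604 units, €372,450.12):
Base rate for 01.55 is 15% + €1.58/unit.
Origin Tyron qualifies under the Lorador–Tyron agreement and 01.55 is covered: preferential rate Free applies instead.
Duty = €372,450.12 × 0% = €0.00.
Total = €102,954.44 + €0.00 + €6,628.16 + €0.00 = €109,582.60.

€109,582.60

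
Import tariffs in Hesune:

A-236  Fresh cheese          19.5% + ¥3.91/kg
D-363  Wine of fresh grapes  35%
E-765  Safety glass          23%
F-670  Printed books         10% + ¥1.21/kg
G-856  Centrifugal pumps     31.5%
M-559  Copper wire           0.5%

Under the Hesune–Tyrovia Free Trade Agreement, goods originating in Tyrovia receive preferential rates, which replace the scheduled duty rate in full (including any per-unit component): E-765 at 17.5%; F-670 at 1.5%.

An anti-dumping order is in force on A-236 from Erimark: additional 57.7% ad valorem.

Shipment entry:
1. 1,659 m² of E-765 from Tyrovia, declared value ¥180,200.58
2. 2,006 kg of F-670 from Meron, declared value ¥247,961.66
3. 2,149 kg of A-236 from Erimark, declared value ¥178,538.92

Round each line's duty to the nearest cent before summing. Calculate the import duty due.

¥204,993.17

Line 1 (E-765, Tyrovia, 1,659 m², ¥180,200.58):
Base rate for E-765 is 23%.
Origin Tyrovia qualifies under the Hesune–Tyrovia agreement and E-765 is covered: preferential rate 17.5% applies instead.
Duty = ¥180,200.58 × 17.5% = ¥31,535.10.
Line 2 (F-670, Meron, 2,006 kg, ¥247,961.66):
Base rate for F-670 is 10% + ¥1.21/kg.
F-670 has an FTA preferential rate, but origin Meron is not Tyrovia; base rate stands.
Duty = ¥247,961.66 × 10% + 2,006 × ¥1.21 = ¥27,223.43.
Line 3 (A-236, Erimark, 2,149 kg, ¥178,538.92):
Base rate for A-236 is 19.5% + ¥3.91/kg.
Additional duty on A-236 from Erimark: +57.7%. Applied ad valorem rate: 19.5% + 57.7% = 77.2%.
Duty = ¥178,538.92 × 77.2% + 2,149 × ¥3.91 = ¥146,234.64.
Total = ¥31,535.10 + ¥27,223.43 + ¥146,234.64 = ¥204,993.17.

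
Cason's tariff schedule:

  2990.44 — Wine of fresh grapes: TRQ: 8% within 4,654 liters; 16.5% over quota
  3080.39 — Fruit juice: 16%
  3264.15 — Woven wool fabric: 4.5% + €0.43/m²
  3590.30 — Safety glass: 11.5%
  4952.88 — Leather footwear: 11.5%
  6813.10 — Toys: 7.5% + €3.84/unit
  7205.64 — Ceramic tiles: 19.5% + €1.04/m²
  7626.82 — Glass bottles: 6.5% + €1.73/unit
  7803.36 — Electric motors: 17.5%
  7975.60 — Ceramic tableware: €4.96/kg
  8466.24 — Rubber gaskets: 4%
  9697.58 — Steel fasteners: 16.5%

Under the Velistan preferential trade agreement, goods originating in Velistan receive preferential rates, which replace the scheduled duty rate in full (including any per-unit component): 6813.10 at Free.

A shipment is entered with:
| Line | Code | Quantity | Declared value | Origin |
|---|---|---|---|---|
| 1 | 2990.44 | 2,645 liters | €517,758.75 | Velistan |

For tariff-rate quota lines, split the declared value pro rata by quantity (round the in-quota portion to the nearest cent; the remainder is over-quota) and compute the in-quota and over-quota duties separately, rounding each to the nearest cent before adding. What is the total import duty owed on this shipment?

€41,420.70

Line 1 (2990.44, Velistan, 2,645 liters, €517,758.75):
Code 2990.44 is under a tariff-rate quota (threshold 4,654 liters). Quantity 2,645 liters is within the quota, so the in-quota rate 8% applies to the full value.
Duty = €517,758.75 × 8% = €41,420.70.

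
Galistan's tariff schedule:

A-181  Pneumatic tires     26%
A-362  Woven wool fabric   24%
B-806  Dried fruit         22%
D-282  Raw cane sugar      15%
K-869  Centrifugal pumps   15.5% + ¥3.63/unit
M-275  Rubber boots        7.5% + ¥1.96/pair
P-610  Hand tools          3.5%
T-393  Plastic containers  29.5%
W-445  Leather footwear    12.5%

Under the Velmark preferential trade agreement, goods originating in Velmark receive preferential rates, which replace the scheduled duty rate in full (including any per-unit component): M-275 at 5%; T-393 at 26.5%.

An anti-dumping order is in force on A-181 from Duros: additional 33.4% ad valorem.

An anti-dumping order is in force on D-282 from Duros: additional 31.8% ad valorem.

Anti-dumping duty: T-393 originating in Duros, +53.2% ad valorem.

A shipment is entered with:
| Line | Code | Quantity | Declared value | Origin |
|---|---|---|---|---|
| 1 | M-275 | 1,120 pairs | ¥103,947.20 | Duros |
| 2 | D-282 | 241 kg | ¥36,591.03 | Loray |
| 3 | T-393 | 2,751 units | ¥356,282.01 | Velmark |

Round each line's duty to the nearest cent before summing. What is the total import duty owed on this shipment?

¥109,894.62

Line 1 (M-275, Duros, 1,120 pairs, ¥103,947.20):
Base rate for M-275 is 7.5% + ¥1.96/pair.
M-275 has an FTA preferential rate, but origin Duros is not Velmark; base rate stands.
Duty = ¥103,947.20 × 7.5% + 1,120 × ¥1.96 = ¥9,991.24.
Line 2 (D-282, Loray, 241 kg, ¥36,591.03):
Base rate for D-282 is 15%.
The additional-duty order on D-282 targets Duros, not Loray; it does not apply.
Duty = ¥36,591.03 × 15% = ¥5,488.65.
Line 3 (T-393, Velmark, 2,751 units, ¥356,282.01):
Base rate for T-393 is 29.5%.
Origin Velmark qualifies under the Galistan–Velmark agreement and T-393 is covered: preferential rate 26.5% applies instead.
The additional-duty order on T-393 targets Duros, not Velmark; it does not apply.
Duty = ¥356,282.01 × 26.5% = ¥94,414.73.
Total = ¥9,991.24 + ¥5,488.65 + ¥94,414.73 = ¥109,894.62.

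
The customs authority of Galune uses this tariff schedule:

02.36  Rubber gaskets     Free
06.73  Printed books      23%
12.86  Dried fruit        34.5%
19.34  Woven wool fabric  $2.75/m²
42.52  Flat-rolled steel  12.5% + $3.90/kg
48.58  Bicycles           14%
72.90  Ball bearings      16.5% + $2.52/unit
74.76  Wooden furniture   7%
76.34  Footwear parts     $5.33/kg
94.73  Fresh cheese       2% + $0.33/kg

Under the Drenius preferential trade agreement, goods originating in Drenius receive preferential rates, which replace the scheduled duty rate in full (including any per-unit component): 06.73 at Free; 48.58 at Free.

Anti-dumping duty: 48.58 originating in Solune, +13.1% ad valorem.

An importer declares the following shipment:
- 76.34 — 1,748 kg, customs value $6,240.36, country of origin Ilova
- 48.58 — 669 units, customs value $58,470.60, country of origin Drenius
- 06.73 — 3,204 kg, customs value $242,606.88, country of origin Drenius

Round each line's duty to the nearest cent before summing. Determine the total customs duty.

$9,316.84

Line 1 (76.34, Ilova, 1,748 kg, $6,240.36):
Base rate for 76.34 is $5.33/kg.
Duty = 1,748 × $5.33 = $9,316.84.
Line 2 (48.58, Drenius, 669 units, $58,470.60):
Base rate for 48.58 is 14%.
Origin Drenius qualifies under the Galune–Drenius agreement and 48.58 is covered: preferential rate Free applies instead.
The additional-duty order on 48.58 targets Solune, not Drenius; it does not apply.
Duty = $58,470.60 × 0% = $0.00.
Line 3 (06.73, Drenius, 3,204 kg, $242,606.88):
Base rate for 06.73 is 23%.
Origin Drenius qualifies under the Galune–Drenius agreement and 06.73 is covered: preferential rate Free applies instead.
Duty = $242,606.88 × 0% = $0.00.
Total = $9,316.84 + $0.00 + $0.00 = $9,316.84.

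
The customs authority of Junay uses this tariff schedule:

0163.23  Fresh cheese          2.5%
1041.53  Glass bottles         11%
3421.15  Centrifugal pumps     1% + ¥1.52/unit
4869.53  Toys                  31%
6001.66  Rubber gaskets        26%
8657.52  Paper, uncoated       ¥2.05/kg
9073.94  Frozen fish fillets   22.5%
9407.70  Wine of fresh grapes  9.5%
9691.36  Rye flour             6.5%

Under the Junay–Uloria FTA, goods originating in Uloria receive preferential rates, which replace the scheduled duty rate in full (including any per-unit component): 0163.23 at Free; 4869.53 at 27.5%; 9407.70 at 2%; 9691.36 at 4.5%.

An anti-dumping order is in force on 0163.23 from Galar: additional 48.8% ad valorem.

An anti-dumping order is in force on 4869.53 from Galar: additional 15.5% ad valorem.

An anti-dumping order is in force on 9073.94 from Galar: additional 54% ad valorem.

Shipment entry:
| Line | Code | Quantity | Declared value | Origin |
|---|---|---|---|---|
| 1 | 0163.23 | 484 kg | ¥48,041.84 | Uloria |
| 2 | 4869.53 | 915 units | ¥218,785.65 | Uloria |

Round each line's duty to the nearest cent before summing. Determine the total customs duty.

Line 1 (0163.23, Uloria, 484 kg, ¥48,041.84):
Base rate for 0163.23 is 2.5%.
Origin Uloria qualifies under the Junay–Uloria agreement and 0163.23 is covered: preferential rate Free applies instead.
The additional-duty order on 0163.23 targets Galar, not Uloria; it does not apply.
Duty = ¥48,041.84 × 0% = ¥0.00.
Line 2 (4869.53, Uloria, 915 units, ¥218,785.65):
Base rate for 4869.53 is 31%.
Origin Uloria qualifies under the Junay–Uloria agreement and 4869.53 is covered: preferential rate 27.5% applies instead.
The additional-duty order on 4869.53 targets Galar, not Uloria; it does not apply.
Duty = ¥218,785.65 × 27.5% = ¥60,166.05.
Total = ¥0.00 + ¥60,166.05 = ¥60,166.05.

¥60,166.05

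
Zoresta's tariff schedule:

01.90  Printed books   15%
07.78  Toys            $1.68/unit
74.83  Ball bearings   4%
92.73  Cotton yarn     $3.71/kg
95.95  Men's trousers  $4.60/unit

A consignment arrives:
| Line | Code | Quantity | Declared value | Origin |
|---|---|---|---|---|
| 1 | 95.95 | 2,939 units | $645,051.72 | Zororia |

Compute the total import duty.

$13,519.40

Line 1 (95.95, Zororia, 2,939 units, $645,051.72):
Base rate for 95.95 is $4.60/unit.
Duty = 2,939 × $4.60 = $13,519.40.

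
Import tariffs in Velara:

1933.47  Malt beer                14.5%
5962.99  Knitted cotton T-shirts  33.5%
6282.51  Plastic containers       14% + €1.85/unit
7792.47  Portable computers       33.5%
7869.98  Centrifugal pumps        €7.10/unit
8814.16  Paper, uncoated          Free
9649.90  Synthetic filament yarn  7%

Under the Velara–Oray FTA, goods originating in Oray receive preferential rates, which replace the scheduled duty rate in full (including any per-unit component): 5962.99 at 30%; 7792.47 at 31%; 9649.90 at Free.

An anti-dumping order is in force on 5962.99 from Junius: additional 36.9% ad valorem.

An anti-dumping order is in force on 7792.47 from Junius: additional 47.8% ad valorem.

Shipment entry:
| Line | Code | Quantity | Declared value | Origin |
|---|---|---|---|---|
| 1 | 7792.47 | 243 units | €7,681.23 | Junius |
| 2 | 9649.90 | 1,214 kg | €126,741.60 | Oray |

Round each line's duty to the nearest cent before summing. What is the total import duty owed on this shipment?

Line 1 (7792.47, Junius, 243 units, €7,681.23):
Base rate for 7792.47 is 33.5%.
7792.47 has an FTA preferential rate, but origin Junius is not Oray; base rate stands.
Additional duty on 7792.47 from Junius: +47.8%. Applied ad valorem rate: 33.5% + 47.8% = 81.3%.
Duty = €7,681.23 × 81.3% = €6,244.84.
Line 2 (9649.90, Oray, 1,214 kg, €126,741.60):
Base rate for 9649.90 is 7%.
Origin Oray qualifies under the Velara–Oray agreement and 9649.90 is covered: preferential rate Free applies instead.
Duty = €126,741.60 × 0% = €0.00.
Total = €6,244.84 + €0.00 = €6,244.84.

€6,244.84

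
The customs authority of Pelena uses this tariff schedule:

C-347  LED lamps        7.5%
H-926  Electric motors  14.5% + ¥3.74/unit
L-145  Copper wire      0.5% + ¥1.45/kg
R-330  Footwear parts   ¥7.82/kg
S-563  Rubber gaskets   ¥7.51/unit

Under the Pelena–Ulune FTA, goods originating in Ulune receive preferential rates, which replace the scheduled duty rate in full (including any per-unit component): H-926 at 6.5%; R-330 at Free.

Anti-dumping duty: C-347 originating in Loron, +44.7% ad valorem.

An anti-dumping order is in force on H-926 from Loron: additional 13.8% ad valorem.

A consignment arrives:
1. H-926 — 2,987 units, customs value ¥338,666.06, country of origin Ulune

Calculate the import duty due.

Line 1 (H-926, Ulune, 2,987 units, ¥338,666.06):
Base rate for H-926 is 14.5% + ¥3.74/unit.
Origin Ulune qualifies under the Pelena–Ulune agreement and H-926 is covered: preferential rate 6.5% applies instead.
The additional-duty order on H-926 targets Loron, not Ulune; it does not apply.
Duty = ¥338,666.06 × 6.5% = ¥22,013.29.

¥22,013.29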